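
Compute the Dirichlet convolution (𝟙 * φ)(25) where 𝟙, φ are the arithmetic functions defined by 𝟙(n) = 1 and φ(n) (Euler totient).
(𝟙 * φ)(25) = 25

Divisors of 25: [1, 5, 25]. For each d | 25:
  d = 1: 𝟙(1) · φ(25/1) = 1 · 20 = 20
  d = 5: 𝟙(5) · φ(25/5) = 1 · 4 = 4
  d = 25: 𝟙(25) · φ(25/25) = 1 · 1 = 1
Summing: (𝟙 * φ)(25) = 20 + 4 + 1 = 25.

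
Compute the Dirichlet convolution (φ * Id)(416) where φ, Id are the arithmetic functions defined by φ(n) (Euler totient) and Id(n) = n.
(φ * Id)(416) = 2800

Divisors of 416: [1, 2, 4, 8, 13, 16, 26, 32, 52, 104, 208, 416]. For each d | 416:
  d = 1: φ(1) · Id(416/1) = 1 · 416 = 416
  d = 2: φ(2) · Id(416/2) = 1 · 208 = 208
  d = 4: φ(4) · Id(416/4) = 2 · 104 = 208
  d = 8: φ(8) · Id(416/8) = 4 · 52 = 208
  d = 13: φ(13) · Id(416/13) = 12 · 32 = 384
  d = 16: φ(16) · Id(416/16) = 8 · 26 = 208
  d = 26: φ(26) · Id(416/26) = 12 · 16 = 192
  d = 32: φ(32) · Id(416/32) = 16 · 13 = 208
  d = 52: φ(52) · Id(416/52) = 24 · 8 = 192
  d = 104: φ(104) · Id(416/104) = 48 · 4 = 192
  d = 208: φ(208) · Id(416/208) = 96 · 2 = 192
  d = 416: φ(416) · Id(416/416) = 192 · 1 = 192
Summing: (φ * Id)(416) = 416 + 208 + 208 + 208 + 384 + 208 + 192 + 208 + 192 + 192 + 192 + 192 = 2800.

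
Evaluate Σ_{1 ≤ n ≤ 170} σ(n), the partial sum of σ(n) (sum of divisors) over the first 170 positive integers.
Σ_{n ≤ 170} σ(n) = 23862

Compute σ(n) for each 1 ≤ n ≤ 170: σ(1) = 1, σ(2) = 3, σ(3) = 4, σ(4) = 7, σ(5) = 6, σ(6) = 12, σ(7) = 8, σ(8) = 15, σ(9) = 13, σ(10) = 18, σ(11) = 12, σ(12) = 28, σ(13) = 14, σ(14) = 24, σ(15) = 24, σ(16) = 31, σ(17) = 18, σ(18) = 39, σ(19) = 20, σ(20) = 42, σ(21) = 32, σ(22) = 36, σ(23) = 24, σ(24) = 60, σ(25) = 31, σ(26) = 42, σ(27) = 40, σ(28) = 56, σ(29) = 30, σ(30) = 72, σ(31) = 32, σ(32) = 63, σ(33) = 48, σ(34) = 54, σ(35) = 48, σ(36) = 91, σ(37) = 38, σ(38) = 60, σ(39) = 56, σ(40) = 90, σ(41) = 42, σ(42) = 96, σ(43) = 44, σ(44) = 84, σ(45) = 78, σ(46) = 72, σ(47) = 48, σ(48) = 124, σ(49) = 57, σ(50) = 93, σ(51) = 72, σ(52) = 98, σ(53) = 54, σ(54) = 120, σ(55) = 72, σ(56) = 120, σ(57) = 80, σ(58) = 90, σ(59) = 60, σ(60) = 168, σ(61) = 62, σ(62) = 96, σ(63) = 104, σ(64) = 127, σ(65) = 84, σ(66) = 144, σ(67) = 68, σ(68) = 126, σ(69) = 96, σ(70) = 144, σ(71) = 72, σ(72) = 195, σ(73) = 74, σ(74) = 114, σ(75) = 124, σ(76) = 140, σ(77) = 96, σ(78) = 168, σ(79) = 80, σ(80) = 186, σ(81) = 121, σ(82) = 126, σ(83) = 84, σ(84) = 224, σ(85) = 108, σ(86) = 132, σ(87) = 120, σ(88) = 180, σ(89) = 90, σ(90) = 234, σ(91) = 112, σ(92) = 168, σ(93) = 128, σ(94) = 144, σ(95) = 120, σ(96) = 252, σ(97) = 98, σ(98) = 171, σ(99) = 156, σ(100) = 217, σ(101) = 102, σ(102) = 216, σ(103) = 104, σ(104) = 210, σ(105) = 192, σ(106) = 162, σ(107) = 108, σ(108) = 280, σ(109) = 110, σ(110) = 216, σ(111) = 152, σ(112) = 248, σ(113) = 114, σ(114) = 240, σ(115) = 144, σ(116) = 210, σ(117) = 182, σ(118) = 180, σ(119) = 144, σ(120) = 360, σ(121) = 133, σ(122) = 186, σ(123) = 168, σ(124) = 224, σ(125) = 156, σ(126) = 312, σ(127) = 128, σ(128) = 255, σ(129) = 176, σ(130) = 252, σ(131) = 132, σ(132) = 336, σ(133) = 160, σ(134) = 204, σ(135) = 240, σ(136) = 270, σ(137) = 138, σ(138) = 288, σ(139) = 140, σ(140) = 336, σ(141) = 192, σ(142) = 216, σ(143) = 168, σ(144) = 403, σ(145) = 180, σ(146) = 222, σ(147) = 228, σ(148) = 266, σ(149) = 150, σ(150) = 372, σ(151) = 152, σ(152) = 300, σ(153) = 234, σ(154) = 288, σ(155) = 192, σ(156) = 392, σ(157) = 158, σ(158) = 240, σ(159) = 216, σ(160) = 378, σ(161) = 192, σ(162) = 363, σ(163) = 164, σ(164) = 294, σ(165) = 288, σ(166) = 252, σ(167) = 168, σ(168) = 480, σ(169) = 183, σ(170) = 324. Summing all 170 values: 23862. (Average order: Σ_{n ≤ x} σ(n) ~ (π²/12) x². For x = 170, (π²/12)·170² ≈ 23769.30.)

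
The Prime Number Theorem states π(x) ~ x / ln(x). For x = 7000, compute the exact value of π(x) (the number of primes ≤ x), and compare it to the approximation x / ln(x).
π(7000) = 900;  x/ln(x) ≈ 790.63;  relative error ≈ 12.15%.

Directly count primes up to 7000: π(7000) = 900. The PNT approximation gives 7000/ln(7000) ≈ 7000/8.85367 ≈ 790.63. Relative error (π(x) − x/ln(x)) / π(x) ≈ 12.15%; the approximation is known to undercount slightly (Li(x) is a better estimate).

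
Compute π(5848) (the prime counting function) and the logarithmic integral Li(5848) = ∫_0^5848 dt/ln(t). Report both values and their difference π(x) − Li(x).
π(5848) = 767;  Li(5848) ≈ 782.92;  π(x) − Li(x) ≈ -15.92.

Direct count of primes ≤ 5848 gives π(5848) = 767. Numerical evaluation of the logarithmic integral gives Li(5848) ≈ 782.92. The difference π(x) − Li(x) ≈ -15.92 is typically negative for small/moderate x (Li(x) overestimates), though Littlewood's theorem shows this sign changes infinitely often.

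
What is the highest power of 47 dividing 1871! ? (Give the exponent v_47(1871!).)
v_47(1871!) = 39

Legendre's formula: v_p(n!) = Σ_{k ≥ 1} ⌊n / p^k⌋. For p = 47, n = 1871, the terms are:
  ⌊1871/47^1⌋ = ⌊1871/47⌋ = 39
(the next term ⌊1871/47^2⌋ = 0, terminating the sum). Summing: v_47(1871!) = 39 = 39.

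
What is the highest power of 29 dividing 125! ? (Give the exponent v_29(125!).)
v_29(125!) = 4

Legendre's formula: v_p(n!) = Σ_{k ≥ 1} ⌊n / p^k⌋. For p = 29, n = 125, the terms are:
  ⌊125/29^1⌋ = ⌊125/29⌋ = 4
(the next term ⌊125/29^2⌋ = 0, terminating the sum). Summing: v_29(125!) = 4 = 4.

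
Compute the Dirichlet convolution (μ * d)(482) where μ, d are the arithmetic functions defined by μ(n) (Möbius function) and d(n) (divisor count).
(μ * d)(482) = 1

Divisors of 482: [1, 2, 241, 482]. For each d | 482:
  d = 1: μ(1) · d(482/1) = 1 · 4 = 4
  d = 2: μ(2) · d(482/2) = -1 · 2 = -2
  d = 241: μ(241) · d(482/241) = -1 · 2 = -2
  d = 482: μ(482) · d(482/482) = 1 · 1 = 1
Summing: (μ * d)(482) = 4 + -2 + -2 + 1 = 1.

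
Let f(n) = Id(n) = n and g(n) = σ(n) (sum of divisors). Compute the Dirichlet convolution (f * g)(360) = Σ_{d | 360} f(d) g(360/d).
(Id * σ)(360) = 18326

Divisors of 360: [1, 2, 3, 4, 5, 6, 8, 9, 10, 12, 15, 18, 20, 24, 30, 36, 40, 45, 60, 72, 90, 120, 180, 360]. For each d | 360:
  d = 1: Id(1) · σ(360/1) = 1 · 1170 = 1170
  d = 2: Id(2) · σ(360/2) = 2 · 546 = 1092
  d = 3: Id(3) · σ(360/3) = 3 · 360 = 1080
  d = 4: Id(4) · σ(360/4) = 4 · 234 = 936
  d = 5: Id(5) · σ(360/5) = 5 · 195 = 975
  d = 6: Id(6) · σ(360/6) = 6 · 168 = 1008
  d = 8: Id(8) · σ(360/8) = 8 · 78 = 624
  d = 9: Id(9) · σ(360/9) = 9 · 90 = 810
  d = 10: Id(10) · σ(360/10) = 10 · 91 = 910
  d = 12: Id(12) · σ(360/12) = 12 · 72 = 864
  d = 15: Id(15) · σ(360/15) = 15 · 60 = 900
  d = 18: Id(18) · σ(360/18) = 18 · 42 = 756
  d = 20: Id(20) · σ(360/20) = 20 · 39 = 780
  d = 24: Id(24) · σ(360/24) = 24 · 24 = 576
  d = 30: Id(30) · σ(360/30) = 30 · 28 = 840
  d = 36: Id(36) · σ(360/36) = 36 · 18 = 648
  d = 40: Id(40) · σ(360/40) = 40 · 13 = 520
  d = 45: Id(45) · σ(360/45) = 45 · 15 = 675
  d = 60: Id(60) · σ(360/60) = 60 · 12 = 720
  d = 72: Id(72) · σ(360/72) = 72 · 6 = 432
  d = 90: Id(90) · σ(360/90) = 90 · 7 = 630
  d = 120: Id(120) · σ(360/120) = 120 · 4 = 480
  d = 180: Id(180) · σ(360/180) = 180 · 3 = 540
  d = 360: Id(360) · σ(360/360) = 360 · 1 = 360
Summing: (Id * σ)(360) = 1170 + 1092 + 1080 + 936 + 975 + 1008 + 624 + 810 + 910 + 864 + 900 + 756 + 780 + 576 + 840 + 648 + 520 + 675 + 720 + 432 + 630 + 480 + 540 + 360 = 18326.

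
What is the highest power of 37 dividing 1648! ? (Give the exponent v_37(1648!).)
v_37(1648!) = 45

Legendre's formula: v_p(n!) = Σ_{k ≥ 1} ⌊n / p^k⌋. For p = 37, n = 1648, the terms are:
  ⌊1648/37^1⌋ = ⌊1648/37⌋ = 44
  ⌊1648/37^2⌋ = ⌊1648/1369⌋ = 1
(the next term ⌊1648/37^3⌋ = 0, terminating the sum). Summing: v_37(1648!) = 44 + 1 = 45.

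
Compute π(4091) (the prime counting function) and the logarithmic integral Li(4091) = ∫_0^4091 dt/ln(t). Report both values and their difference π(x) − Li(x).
π(4091) = 563;  Li(4091) ≈ 576.32;  π(x) − Li(x) ≈ -13.32.

Direct count of primes ≤ 4091 gives π(4091) = 563. Numerical evaluation of the logarithmic integral gives Li(4091) ≈ 576.32. The difference π(x) − Li(x) ≈ -13.32 is typically negative for small/moderate x (Li(x) overestimates), though Littlewood's theorem shows this sign changes infinitely often.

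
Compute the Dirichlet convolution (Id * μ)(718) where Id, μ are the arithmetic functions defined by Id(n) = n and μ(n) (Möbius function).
(Id * μ)(718) = 358

Divisors of 718: [1, 2, 359, 718]. For each d | 718:
  d = 1: Id(1) · μ(718/1) = 1 · 1 = 1
  d = 2: Id(2) · μ(718/2) = 2 · -1 = -2
  d = 359: Id(359) · μ(718/359) = 359 · -1 = -359
  d = 718: Id(718) · μ(718/718) = 718 · 1 = 718
Summing: (Id * μ)(718) = 1 + -2 + -359 + 718 = 358.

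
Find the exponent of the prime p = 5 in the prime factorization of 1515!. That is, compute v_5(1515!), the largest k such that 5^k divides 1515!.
v_5(1515!) = 377

Legendre's formula: v_p(n!) = Σ_{k ≥ 1} ⌊n / p^k⌋. For p = 5, n = 1515, the terms are:
  ⌊1515/5^1⌋ = ⌊1515/5⌋ = 303
  ⌊1515/5^2⌋ = ⌊1515/25⌋ = 60
  ⌊1515/5^3⌋ = ⌊1515/125⌋ = 12
  ⌊1515/5^4⌋ = ⌊1515/625⌋ = 2
(the next term ⌊1515/5^5⌋ = 0, terminating the sum). Summing: v_5(1515!) = 303 + 60 + 12 + 2 = 377.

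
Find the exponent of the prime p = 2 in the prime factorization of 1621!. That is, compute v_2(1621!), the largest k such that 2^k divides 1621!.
v_2(1621!) = 1615

Legendre's formula: v_p(n!) = Σ_{k ≥ 1} ⌊n / p^k⌋. For p = 2, n = 1621, the terms are:
  ⌊1621/2^1⌋ = ⌊1621/2⌋ = 810
  ⌊1621/2^2⌋ = ⌊1621/4⌋ = 405
  ⌊1621/2^3⌋ = ⌊1621/8⌋ = 202
  ⌊1621/2^4⌋ = ⌊1621/16⌋ = 101
  ⌊1621/2^5⌋ = ⌊1621/32⌋ = 50
  ⌊1621/2^6⌋ = ⌊1621/64⌋ = 25
  ⌊1621/2^7⌋ = ⌊1621/128⌋ = 12
  ⌊1621/2^8⌋ = ⌊1621/256⌋ = 6
  ⌊1621/2^9⌋ = ⌊1621/512⌋ = 3
  ⌊1621/2^10⌋ = ⌊1621/1024⌋ = 1
(the next term ⌊1621/2^11⌋ = 0, terminating the sum). Summing: v_2(1621!) = 810 + 405 + 202 + 101 + 50 + 25 + 12 + 6 + 3 + 1 = 1615.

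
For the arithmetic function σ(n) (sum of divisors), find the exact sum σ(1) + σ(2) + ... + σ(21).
Σ_{n ≤ 21} σ(n) = 371

Compute σ(n) for each 1 ≤ n ≤ 21: σ(1) = 1, σ(2) = 3, σ(3) = 4, σ(4) = 7, σ(5) = 6, σ(6) = 12, σ(7) = 8, σ(8) = 15, σ(9) = 13, σ(10) = 18, σ(11) = 12, σ(12) = 28, σ(13) = 14, σ(14) = 24, σ(15) = 24, σ(16) = 31, σ(17) = 18, σ(18) = 39, σ(19) = 20, σ(20) = 42, σ(21) = 32. Summing all 21 values: 371. (Average order: Σ_{n ≤ x} σ(n) ~ (π²/12) x². For x = 21, (π²/12)·21² ≈ 362.71.)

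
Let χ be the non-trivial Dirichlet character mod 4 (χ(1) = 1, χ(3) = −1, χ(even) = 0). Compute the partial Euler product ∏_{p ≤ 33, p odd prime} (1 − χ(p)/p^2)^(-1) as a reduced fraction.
∏ = 70163108671177093/76623095660544000

The odd primes p ≤ 33 are [3, 5, 7, 11, 13, 17, 19, 23, 29, 31]. For each, χ(p) = 1 if p ≡ 1 mod 4, χ(p) = −1 if p ≡ 3 mod 4. Taking (1 − χ(p)/p^2)^(-1) = p^2/(p^2 − χ(p)): (1 − (-1)/3^2)^(-1) · (1 − (1)/5^2)^(-1) · (1 − (-1)/7^2)^(-1) · (1 − (-1)/11^2)^(-1) · (1 − (1)/13^2)^(-1) · (1 − (1)/17^2)^(-1) · (1 − (-1)/19^2)^(-1) · (1 − (-1)/23^2)^(-1) · (1 − (1)/29^2)^(-1) · (1 − (-1)/31^2)^(-1) = 70163108671177093/76623095660544000.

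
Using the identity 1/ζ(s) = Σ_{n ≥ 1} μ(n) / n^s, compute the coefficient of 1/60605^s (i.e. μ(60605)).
μ(60605) = 1

Factor n = 60605 = 5 · 17 · 23 · 31. μ(n) = 0 if any exponent ≥ 2 (not squarefree); otherwise μ(n) = (−1)^{ω(n)} where ω(n) is the number of distinct prime factors. Applying: μ(60605) = 1.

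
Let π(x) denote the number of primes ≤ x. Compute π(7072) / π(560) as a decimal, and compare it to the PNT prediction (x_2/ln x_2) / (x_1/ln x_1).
π(7072)/π(560) = 908/102 ≈ 8.9020;  PNT prediction ≈ 9.0155.

π(560) = 102 and π(7072) = 908, so π(7072)/π(560) ≈ 8.9020. The PNT-predicted ratio is (7072/ln(7072)) / (560/ln(560)) ≈ 9.0155. The two agree to within a few percent, as expected.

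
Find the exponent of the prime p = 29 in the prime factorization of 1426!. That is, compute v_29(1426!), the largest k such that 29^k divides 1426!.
v_29(1426!) = 50

Legendre's formula: v_p(n!) = Σ_{k ≥ 1} ⌊n / p^k⌋. For p = 29, n = 1426, the terms are:
  ⌊1426/29^1⌋ = ⌊1426/29⌋ = 49
  ⌊1426/29^2⌋ = ⌊1426/841⌋ = 1
(the next term ⌊1426/29^3⌋ = 0, terminating the sum). Summing: v_29(1426!) = 49 + 1 = 50.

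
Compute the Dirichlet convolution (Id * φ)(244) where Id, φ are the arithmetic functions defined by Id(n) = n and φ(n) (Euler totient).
(Id * φ)(244) = 968

Divisors of 244: [1, 2, 4, 61, 122, 244]. For each d | 244:
  d = 1: Id(1) · φ(244/1) = 1 · 120 = 120
  d = 2: Id(2) · φ(244/2) = 2 · 60 = 120
  d = 4: Id(4) · φ(244/4) = 4 · 60 = 240
  d = 61: Id(61) · φ(244/61) = 61 · 2 = 122
  d = 122: Id(122) · φ(244/122) = 122 · 1 = 122
  d = 244: Id(244) · φ(244/244) = 244 · 1 = 244
Summing: (Id * φ)(244) = 120 + 120 + 240 + 122 + 122 + 244 = 968.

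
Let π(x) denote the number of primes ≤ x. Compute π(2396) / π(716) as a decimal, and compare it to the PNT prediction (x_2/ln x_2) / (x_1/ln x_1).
π(2396)/π(716) = 356/127 ≈ 2.8031;  PNT prediction ≈ 2.8269.

π(716) = 127 and π(2396) = 356, so π(2396)/π(716) ≈ 2.8031. The PNT-predicted ratio is (2396/ln(2396)) / (716/ln(716)) ≈ 2.8269. The two agree to within a few percent, as expected.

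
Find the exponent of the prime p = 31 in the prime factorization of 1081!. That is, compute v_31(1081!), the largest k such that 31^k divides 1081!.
v_31(1081!) = 35

Legendre's formula: v_p(n!) = Σ_{k ≥ 1} ⌊n / p^k⌋. For p = 31, n = 1081, the terms are:
  ⌊1081/31^1⌋ = ⌊1081/31⌋ = 34
  ⌊1081/31^2⌋ = ⌊1081/961⌋ = 1
(the next term ⌊1081/31^3⌋ = 0, terminating the sum). Summing: v_31(1081!) = 34 + 1 = 35.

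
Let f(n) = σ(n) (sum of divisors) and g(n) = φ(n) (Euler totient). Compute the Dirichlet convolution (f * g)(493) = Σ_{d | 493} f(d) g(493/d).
(σ * φ)(493) = 1972

Divisors of 493: [1, 17, 29, 493]. For each d | 493:
  d = 1: σ(1) · φ(493/1) = 1 · 448 = 448
  d = 17: σ(17) · φ(493/17) = 18 · 28 = 504
  d = 29: σ(29) · φ(493/29) = 30 · 16 = 480
  d = 493: σ(493) · φ(493/493) = 540 · 1 = 540
Summing: (σ * φ)(493) = 448 + 504 + 480 + 540 = 1972.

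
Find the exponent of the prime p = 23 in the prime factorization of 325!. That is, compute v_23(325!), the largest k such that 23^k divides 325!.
v_23(325!) = 14

Legendre's formula: v_p(n!) = Σ_{k ≥ 1} ⌊n / p^k⌋. For p = 23, n = 325, the terms are:
  ⌊325/23^1⌋ = ⌊325/23⌋ = 14
(the next term ⌊325/23^2⌋ = 0, terminating the sum). Summing: v_23(325!) = 14 = 14.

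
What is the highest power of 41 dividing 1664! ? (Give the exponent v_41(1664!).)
v_41(1664!) = 40

Legendre's formula: v_p(n!) = Σ_{k ≥ 1} ⌊n / p^k⌋. For p = 41, n = 1664, the terms are:
  ⌊1664/41^1⌋ = ⌊1664/41⌋ = 40
(the next term ⌊1664/41^2⌋ = 0, terminating the sum). Summing: v_41(1664!) = 40 = 40.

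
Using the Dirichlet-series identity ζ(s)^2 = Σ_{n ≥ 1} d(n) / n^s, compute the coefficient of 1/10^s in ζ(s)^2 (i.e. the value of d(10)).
d(10) = 4

ζ(s)^2 = (Σ 1/m^s)(Σ 1/k^s). The coefficient of 1/n^s in the product is the number of ordered pairs (m, k) with mk = n, which equals d(n). For n = 10, divisors are [1, 2, 5, 10], so d(10) = 4.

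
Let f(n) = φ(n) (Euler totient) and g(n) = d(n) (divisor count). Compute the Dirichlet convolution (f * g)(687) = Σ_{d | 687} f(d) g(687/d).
(φ * d)(687) = 920

Divisors of 687: [1, 3, 229, 687]. For each d | 687:
  d = 1: φ(1) · d(687/1) = 1 · 4 = 4
  d = 3: φ(3) · d(687/3) = 2 · 2 = 4
  d = 229: φ(229) · d(687/229) = 228 · 2 = 456
  d = 687: φ(687) · d(687/687) = 456 · 1 = 456
Summing: (φ * d)(687) = 4 + 4 + 456 + 456 = 920.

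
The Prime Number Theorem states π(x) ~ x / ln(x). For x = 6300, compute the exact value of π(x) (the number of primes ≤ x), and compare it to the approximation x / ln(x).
π(6300) = 819;  x/ln(x) ≈ 720.14;  relative error ≈ 12.07%.

Directly count primes up to 6300: π(6300) = 819. The PNT approximation gives 6300/ln(6300) ≈ 6300/8.74830 ≈ 720.14. Relative error (π(x) − x/ln(x)) / π(x) ≈ 12.07%; the approximation is known to undercount slightly (Li(x) is a better estimate).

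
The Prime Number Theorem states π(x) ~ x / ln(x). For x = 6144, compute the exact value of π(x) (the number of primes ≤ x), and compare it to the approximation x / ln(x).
π(6144) = 801;  x/ln(x) ≈ 704.33;  relative error ≈ 12.07%.

Directly count primes up to 6144: π(6144) = 801. The PNT approximation gives 6144/ln(6144) ≈ 6144/8.72323 ≈ 704.33. Relative error (π(x) − x/ln(x)) / π(x) ≈ 12.07%; the approximation is known to undercount slightly (Li(x) is a better estimate).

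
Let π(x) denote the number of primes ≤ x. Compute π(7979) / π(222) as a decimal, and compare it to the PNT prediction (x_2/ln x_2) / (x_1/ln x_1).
π(7979)/π(222) = 1006/47 ≈ 21.4043;  PNT prediction ≈ 21.6126.

π(222) = 47 and π(7979) = 1006, so π(7979)/π(222) ≈ 21.4043. The PNT-predicted ratio is (7979/ln(7979)) / (222/ln(222)) ≈ 21.6126. The two agree to within a few percent, as expected.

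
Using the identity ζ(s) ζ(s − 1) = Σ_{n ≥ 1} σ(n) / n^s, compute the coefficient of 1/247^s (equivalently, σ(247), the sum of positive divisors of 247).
σ(247) = 280

In the product (Σ m^0/m^s)(Σ k / k^s) = Σ (Σ_{d | n} d) / n^s, the coefficient of 1/n^s is σ(n) = Σ_{d | n} d. For n = 247, divisors are [1, 13, 19, 247]; summing: σ(247) = 280.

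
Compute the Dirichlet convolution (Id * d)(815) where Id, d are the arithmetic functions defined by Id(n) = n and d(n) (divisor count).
(Id * d)(815) = 1155

Divisors of 815: [1, 5, 163, 815]. For each d | 815:
  d = 1: Id(1) · d(815/1) = 1 · 4 = 4
  d = 5: Id(5) · d(815/5) = 5 · 2 = 10
  d = 163: Id(163) · d(815/163) = 163 · 2 = 326
  d = 815: Id(815) · d(815/815) = 815 · 1 = 815
Summing: (Id * d)(815) = 4 + 10 + 326 + 815 = 1155.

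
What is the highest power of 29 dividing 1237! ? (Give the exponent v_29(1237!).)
v_29(1237!) = 43

Legendre's formula: v_p(n!) = Σ_{k ≥ 1} ⌊n / p^k⌋. For p = 29, n = 1237, the terms are:
  ⌊1237/29^1⌋ = ⌊1237/29⌋ = 42
  ⌊1237/29^2⌋ = ⌊1237/841⌋ = 1
(the next term ⌊1237/29^3⌋ = 0, terminating the sum). Summing: v_29(1237!) = 42 + 1 = 43.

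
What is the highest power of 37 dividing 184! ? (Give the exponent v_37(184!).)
v_37(184!) = 4

Legendre's formula: v_p(n!) = Σ_{k ≥ 1} ⌊n / p^k⌋. For p = 37, n = 184, the terms are:
  ⌊184/37^1⌋ = ⌊184/37⌋ = 4
(the next term ⌊184/37^2⌋ = 0, terminating the sum). Summing: v_37(184!) = 4 = 4.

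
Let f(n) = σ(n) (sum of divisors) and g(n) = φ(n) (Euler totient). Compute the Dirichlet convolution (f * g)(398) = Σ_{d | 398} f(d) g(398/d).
(σ * φ)(398) = 1592

Divisors of 398: [1, 2, 199, 398]. For each d | 398:
  d = 1: σ(1) · φ(398/1) = 1 · 198 = 198
  d = 2: σ(2) · φ(398/2) = 3 · 198 = 594
  d = 199: σ(199) · φ(398/199) = 200 · 1 = 200
  d = 398: σ(398) · φ(398/398) = 600 · 1 = 600
Summing: (σ * φ)(398) = 198 + 594 + 200 + 600 = 1592.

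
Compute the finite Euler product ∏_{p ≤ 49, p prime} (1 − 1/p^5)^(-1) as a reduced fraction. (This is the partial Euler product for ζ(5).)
∏ = 505807800965451248053830657783332590848273750176189703324931155978491/487794643941809531294334436783738741459341109492573787399981389578240

The primes p ≤ 49 are [2, 3, 5, 7, 11, 13, 17, 19, 23, 29, 31, 37, 41, 43, 47]. For each prime, (1 − 1/p^5)^(-1) = p^5 / (p^5 − 1). The product is (1 − 1/2^5)^(-1), (1 − 1/3^5)^(-1), (1 − 1/5^5)^(-1), (1 − 1/7^5)^(-1), (1 − 1/11^5)^(-1), (1 − 1/13^5)^(-1), (1 − 1/17^5)^(-1), (1 − 1/19^5)^(-1), (1 − 1/23^5)^(-1), (1 − 1/29^5)^(-1), (1 − 1/31^5)^(-1), (1 − 1/37^5)^(-1), (1 − 1/41^5)^(-1), (1 − 1/43^5)^(-1), (1 − 1/47^5)^(-1) = ∏ p^5 / (p^5 − 1) = 505807800965451248053830657783332590848273750176189703324931155978491/487794643941809531294334436783738741459341109492573787399981389578240.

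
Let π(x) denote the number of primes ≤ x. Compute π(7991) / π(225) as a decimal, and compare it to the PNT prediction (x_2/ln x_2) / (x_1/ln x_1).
π(7991)/π(225) = 1006/48 ≈ 20.9583;  PNT prediction ≈ 21.4060.

π(225) = 48 and π(7991) = 1006, so π(7991)/π(225) ≈ 20.9583. The PNT-predicted ratio is (7991/ln(7991)) / (225/ln(225)) ≈ 21.4060. The two agree to within a few percent, as expected.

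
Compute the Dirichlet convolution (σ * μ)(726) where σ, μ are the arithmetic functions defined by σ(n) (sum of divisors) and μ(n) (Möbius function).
(σ * μ)(726) = 726

Divisors of 726: [1, 2, 3, 6, 11, 22, 33, 66, 121, 242, 363, 726]. For each d | 726:
  d = 1: σ(1) · μ(726/1) = 1 · 0 = 0
  d = 2: σ(2) · μ(726/2) = 3 · 0 = 0
  d = 3: σ(3) · μ(726/3) = 4 · 0 = 0
  d = 6: σ(6) · μ(726/6) = 12 · 0 = 0
  d = 11: σ(11) · μ(726/11) = 12 · -1 = -12
  d = 22: σ(22) · μ(726/22) = 36 · 1 = 36
  d = 33: σ(33) · μ(726/33) = 48 · 1 = 48
  d = 66: σ(66) · μ(726/66) = 144 · -1 = -144
  d = 121: σ(121) · μ(726/121) = 133 · 1 = 133
  d = 242: σ(242) · μ(726/242) = 399 · -1 = -399
  d = 363: σ(363) · μ(726/363) = 532 · -1 = -532
  d = 726: σ(726) · μ(726/726) = 1596 · 1 = 1596
Summing: (σ * μ)(726) = 0 + 0 + 0 + 0 + -12 + 36 + 48 + -144 + 133 + -399 + -532 + 1596 = 726.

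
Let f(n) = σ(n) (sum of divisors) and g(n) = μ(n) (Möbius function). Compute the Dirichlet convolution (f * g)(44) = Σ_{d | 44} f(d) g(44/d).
(σ * μ)(44) = 44

Divisors of 44: [1, 2, 4, 11, 22, 44]. For each d | 44:
  d = 1: σ(1) · μ(44/1) = 1 · 0 = 0
  d = 2: σ(2) · μ(44/2) = 3 · 1 = 3
  d = 4: σ(4) · μ(44/4) = 7 · -1 = -7
  d = 11: σ(11) · μ(44/11) = 12 · 0 = 0
  d = 22: σ(22) · μ(44/22) = 36 · -1 = -36
  d = 44: σ(44) · μ(44/44) = 84 · 1 = 84
Summing: (σ * μ)(44) = 0 + 3 + -7 + 0 + -36 + 84 = 44.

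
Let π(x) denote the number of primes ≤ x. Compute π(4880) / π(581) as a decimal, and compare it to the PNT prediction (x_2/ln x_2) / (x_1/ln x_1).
π(4880)/π(581) = 653/106 ≈ 6.1604;  PNT prediction ≈ 6.2946.

π(581) = 106 and π(4880) = 653, so π(4880)/π(581) ≈ 6.1604. The PNT-predicted ratio is (4880/ln(4880)) / (581/ln(581)) ≈ 6.2946. The two agree to within a few percent, as expected.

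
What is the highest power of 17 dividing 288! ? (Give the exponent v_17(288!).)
v_17(288!) = 16

Legendre's formula: v_p(n!) = Σ_{k ≥ 1} ⌊n / p^k⌋. For p = 17, n = 288, the terms are:
  ⌊288/17^1⌋ = ⌊288/17⌋ = 16
(the next term ⌊288/17^2⌋ = 0, terminating the sum). Summing: v_17(288!) = 16 = 16.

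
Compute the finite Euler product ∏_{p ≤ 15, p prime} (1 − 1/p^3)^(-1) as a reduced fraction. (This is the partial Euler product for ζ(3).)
∏ = 39364325/32767248

The primes p ≤ 15 are [2, 3, 5, 7, 11, 13]. For each prime, (1 − 1/p^3)^(-1) = p^3 / (p^3 − 1). The product is (1 − 1/2^3)^(-1), (1 − 1/3^3)^(-1), (1 − 1/5^3)^(-1), (1 − 1/7^3)^(-1), (1 − 1/11^3)^(-1), (1 − 1/13^3)^(-1) = ∏ p^3 / (p^3 − 1) = 39364325/32767248.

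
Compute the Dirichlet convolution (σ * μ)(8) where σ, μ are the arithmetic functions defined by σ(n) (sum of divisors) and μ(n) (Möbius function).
(σ * μ)(8) = 8

Divisors of 8: [1, 2, 4, 8]. For each d | 8:
  d = 1: σ(1) · μ(8/1) = 1 · 0 = 0
  d = 2: σ(2) · μ(8/2) = 3 · 0 = 0
  d = 4: σ(4) · μ(8/4) = 7 · -1 = -7
  d = 8: σ(8) · μ(8/8) = 15 · 1 = 15
Summing: (σ * μ)(8) = 0 + 0 + -7 + 15 = 8.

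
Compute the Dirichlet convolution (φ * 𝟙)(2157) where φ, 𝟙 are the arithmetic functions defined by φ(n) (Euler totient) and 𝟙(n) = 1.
(φ * 𝟙)(2157) = 2157

Divisors of 2157: [1, 3, 719, 2157]. For each d | 2157:
  d = 1: φ(1) · 𝟙(2157/1) = 1 · 1 = 1
  d = 3: φ(3) · 𝟙(2157/3) = 2 · 1 = 2
  d = 719: φ(719) · 𝟙(2157/719) = 718 · 1 = 718
  d = 2157: φ(2157) · 𝟙(2157/2157) = 1436 · 1 = 1436
Summing: (φ * 𝟙)(2157) = 1 + 2 + 718 + 1436 = 2157.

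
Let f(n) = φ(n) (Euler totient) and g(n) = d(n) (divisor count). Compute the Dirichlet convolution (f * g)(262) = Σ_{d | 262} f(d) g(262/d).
(φ * d)(262) = 396

Divisors of 262: [1, 2, 131, 262]. For each d | 262:
  d = 1: φ(1) · d(262/1) = 1 · 4 = 4
  d = 2: φ(2) · d(262/2) = 1 · 2 = 2
  d = 131: φ(131) · d(262/131) = 130 · 2 = 260
  d = 262: φ(262) · d(262/262) = 130 · 1 = 130
Summing: (φ * d)(262) = 4 + 2 + 260 + 130 = 396.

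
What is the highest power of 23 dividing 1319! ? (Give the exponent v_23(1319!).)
v_23(1319!) = 59

Legendre's formula: v_p(n!) = Σ_{k ≥ 1} ⌊n / p^k⌋. For p = 23, n = 1319, the terms are:
  ⌊1319/23^1⌋ = ⌊1319/23⌋ = 57
  ⌊1319/23^2⌋ = ⌊1319/529⌋ = 2
(the next term ⌊1319/23^3⌋ = 0, terminating the sum). Summing: v_23(1319!) = 57 + 2 = 59.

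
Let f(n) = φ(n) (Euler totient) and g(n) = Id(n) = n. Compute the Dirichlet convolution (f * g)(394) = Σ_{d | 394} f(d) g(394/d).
(φ * Id)(394) = 1179

Divisors of 394: [1, 2, 197, 394]. For each d | 394:
  d = 1: φ(1) · Id(394/1) = 1 · 394 = 394
  d = 2: φ(2) · Id(394/2) = 1 · 197 = 197
  d = 197: φ(197) · Id(394/197) = 196 · 2 = 392
  d = 394: φ(394) · Id(394/394) = 196 · 1 = 196
Summing: (φ * Id)(394) = 394 + 197 + 392 + 196 = 1179.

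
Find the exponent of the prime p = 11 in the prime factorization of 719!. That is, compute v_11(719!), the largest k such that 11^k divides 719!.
v_11(719!) = 70

Legendre's formula: v_p(n!) = Σ_{k ≥ 1} ⌊n / p^k⌋. For p = 11, n = 719, the terms are:
  ⌊719/11^1⌋ = ⌊719/11⌋ = 65
  ⌊719/11^2⌋ = ⌊719/121⌋ = 5
(the next term ⌊719/11^3⌋ = 0, terminating the sum). Summing: v_11(719!) = 65 + 5 = 70.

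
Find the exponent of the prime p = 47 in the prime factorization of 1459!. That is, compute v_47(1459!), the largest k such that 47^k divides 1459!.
v_47(1459!) = 31

Legendre's formula: v_p(n!) = Σ_{k ≥ 1} ⌊n / p^k⌋. For p = 47, n = 1459, the terms are:
  ⌊1459/47^1⌋ = ⌊1459/47⌋ = 31
(the next term ⌊1459/47^2⌋ = 0, terminating the sum). Summing: v_47(1459!) = 31 = 31.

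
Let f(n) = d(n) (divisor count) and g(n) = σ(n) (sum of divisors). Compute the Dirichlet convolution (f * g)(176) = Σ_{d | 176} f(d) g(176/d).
(d * σ)(176) = 1386

Divisors of 176: [1, 2, 4, 8, 11, 16, 22, 44, 88, 176]. For each d | 176:
  d = 1: d(1) · σ(176/1) = 1 · 372 = 372
  d = 2: d(2) · σ(176/2) = 2 · 180 = 360
  d = 4: d(4) · σ(176/4) = 3 · 84 = 252
  d = 8: d(8) · σ(176/8) = 4 · 36 = 144
  d = 11: d(11) · σ(176/11) = 2 · 31 = 62
  d = 16: d(16) · σ(176/16) = 5 · 12 = 60
  d = 22: d(22) · σ(176/22) = 4 · 15 = 60
  d = 44: d(44) · σ(176/44) = 6 · 7 = 42
  d = 88: d(88) · σ(176/88) = 8 · 3 = 24
  d = 176: d(176) · σ(176/176) = 10 · 1 = 10
Summing: (d * σ)(176) = 372 + 360 + 252 + 144 + 62 + 60 + 60 + 42 + 24 + 10 = 1386.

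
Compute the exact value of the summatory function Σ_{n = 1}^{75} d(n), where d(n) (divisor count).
Σ_{n ≤ 75} d(n) = 338

Compute d(n) for each 1 ≤ n ≤ 75: d(1) = 1, d(2) = 2, d(3) = 2, d(4) = 3, d(5) = 2, d(6) = 4, d(7) = 2, d(8) = 4, d(9) = 3, d(10) = 4, d(11) = 2, d(12) = 6, d(13) = 2, d(14) = 4, d(15) = 4, d(16) = 5, d(17) = 2, d(18) = 6, d(19) = 2, d(20) = 6, d(21) = 4, d(22) = 4, d(23) = 2, d(24) = 8, d(25) = 3, d(26) = 4, d(27) = 4, d(28) = 6, d(29) = 2, d(30) = 8, d(31) = 2, d(32) = 6, d(33) = 4, d(34) = 4, d(35) = 4, d(36) = 9, d(37) = 2, d(38) = 4, d(39) = 4, d(40) = 8, d(41) = 2, d(42) = 8, d(43) = 2, d(44) = 6, d(45) = 6, d(46) = 4, d(47) = 2, d(48) = 10, d(49) = 3, d(50) = 6, d(51) = 4, d(52) = 6, d(53) = 2, d(54) = 8, d(55) = 4, d(56) = 8, d(57) = 4, d(58) = 4, d(59) = 2, d(60) = 12, d(61) = 2, d(62) = 4, d(63) = 6, d(64) = 7, d(65) = 4, d(66) = 8, d(67) = 2, d(68) = 6, d(69) = 4, d(70) = 8, d(71) = 2, d(72) = 12, d(73) = 2, d(74) = 4, d(75) = 6. Summing all 75 values: 338. (Dirichlet's divisor formula: Σ_{n ≤ x} d(n) = x ln(x) + (2γ − 1) x + O(√x). For x = 75, the asymptotic estimate is ≈ 335.39.)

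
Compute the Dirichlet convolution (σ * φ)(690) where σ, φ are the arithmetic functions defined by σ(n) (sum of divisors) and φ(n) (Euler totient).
(σ * φ)(690) = 11040

Divisors of 690: [1, 2, 3, 5, 6, 10, 15, 23, 30, 46, 69, 115, 138, 230, 345, 690]. For each d | 690:
  d = 1: σ(1) · φ(690/1) = 1 · 176 = 176
  d = 2: σ(2) · φ(690/2) = 3 · 176 = 528
  d = 3: σ(3) · φ(690/3) = 4 · 88 = 352
  d = 5: σ(5) · φ(690/5) = 6 · 44 = 264
  d = 6: σ(6) · φ(690/6) = 12 · 88 = 1056
  d = 10: σ(10) · φ(690/10) = 18 · 44 = 792
  d = 15: σ(15) · φ(690/15) = 24 · 22 = 528
  d = 23: σ(23) · φ(690/23) = 24 · 8 = 192
  d = 30: σ(30) · φ(690/30) = 72 · 22 = 1584
  d = 46: σ(46) · φ(690/46) = 72 · 8 = 576
  d = 69: σ(69) · φ(690/69) = 96 · 4 = 384
  d = 115: σ(115) · φ(690/115) = 144 · 2 = 288
  d = 138: σ(138) · φ(690/138) = 288 · 4 = 1152
  d = 230: σ(230) · φ(690/230) = 432 · 2 = 864
  d = 345: σ(345) · φ(690/345) = 576 · 1 = 576
  d = 690: σ(690) · φ(690/690) = 1728 · 1 = 1728
Summing: (σ * φ)(690) = 176 + 528 + 352 + 264 + 1056 + 792 + 528 + 192 + 1584 + 576 + 384 + 288 + 1152 + 864 + 576 + 1728 = 11040.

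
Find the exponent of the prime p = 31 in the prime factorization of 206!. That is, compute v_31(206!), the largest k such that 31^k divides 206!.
v_31(206!) = 6

Legendre's formula: v_p(n!) = Σ_{k ≥ 1} ⌊n / p^k⌋. For p = 31, n = 206, the terms are:
  ⌊206/31^1⌋ = ⌊206/31⌋ = 6
(the next term ⌊206/31^2⌋ = 0, terminating the sum). Summing: v_31(206!) = 6 = 6.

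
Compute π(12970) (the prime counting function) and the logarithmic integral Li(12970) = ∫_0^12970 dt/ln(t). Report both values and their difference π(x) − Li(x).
π(12970) = 1544;  Li(12970) ≈ 1563.94;  π(x) − Li(x) ≈ -19.94.

Direct count of primes ≤ 12970 gives π(12970) = 1544. Numerical evaluation of the logarithmic integral gives Li(12970) ≈ 1563.94. The difference π(x) − Li(x) ≈ -19.94 is typically negative for small/moderate x (Li(x) overestimates), though Littlewood's theorem shows this sign changes infinitely often.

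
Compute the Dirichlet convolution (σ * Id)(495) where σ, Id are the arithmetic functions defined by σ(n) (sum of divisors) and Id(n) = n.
(σ * Id)(495) = 8602

Divisors of 495: [1, 3, 5, 9, 11, 15, 33, 45, 55, 99, 165, 495]. For each d | 495:
  d = 1: σ(1) · Id(495/1) = 1 · 495 = 495
  d = 3: σ(3) · Id(495/3) = 4 · 165 = 660
  d = 5: σ(5) · Id(495/5) = 6 · 99 = 594
  d = 9: σ(9) · Id(495/9) = 13 · 55 = 715
  d = 11: σ(11) · Id(495/11) = 12 · 45 = 540
  d = 15: σ(15) · Id(495/15) = 24 · 33 = 792
  d = 33: σ(33) · Id(495/33) = 48 · 15 = 720
  d = 45: σ(45) · Id(495/45) = 78 · 11 = 858
  d = 55: σ(55) · Id(495/55) = 72 · 9 = 648
  d = 99: σ(99) · Id(495/99) = 156 · 5 = 780
  d = 165: σ(165) · Id(495/165) = 288 · 3 = 864
  d = 495: σ(495) · Id(495/495) = 936 · 1 = 936
Summing: (σ * Id)(495) = 495 + 660 + 594 + 715 + 540 + 792 + 720 + 858 + 648 + 780 + 864 + 936 = 8602.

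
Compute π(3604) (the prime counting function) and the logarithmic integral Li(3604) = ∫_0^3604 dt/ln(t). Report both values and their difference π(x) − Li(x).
π(3604) = 503;  Li(3604) ≈ 517.32;  π(x) − Li(x) ≈ -14.32.

Direct count of primes ≤ 3604 gives π(3604) = 503. Numerical evaluation of the logarithmic integral gives Li(3604) ≈ 517.32. The difference π(x) − Li(x) ≈ -14.32 is typically negative for small/moderate x (Li(x) overestimates), though Littlewood's theorem shows this sign changes infinitely often.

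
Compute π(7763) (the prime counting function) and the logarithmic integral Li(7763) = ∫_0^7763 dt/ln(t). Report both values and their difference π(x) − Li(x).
π(7763) = 985;  Li(7763) ≈ 1000.00;  π(x) − Li(x) ≈ -15.00.

Direct count of primes ≤ 7763 gives π(7763) = 985. Numerical evaluation of the logarithmic integral gives Li(7763) ≈ 1000.00. The difference π(x) − Li(x) ≈ -15.00 is typically negative for small/moderate x (Li(x) overestimates), though Littlewood's theorem shows this sign changes infinitely often.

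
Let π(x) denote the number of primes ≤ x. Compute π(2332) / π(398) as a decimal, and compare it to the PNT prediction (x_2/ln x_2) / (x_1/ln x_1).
π(2332)/π(398) = 344/78 ≈ 4.4103;  PNT prediction ≈ 4.5234.

π(398) = 78 and π(2332) = 344, so π(2332)/π(398) ≈ 4.4103. The PNT-predicted ratio is (2332/ln(2332)) / (398/ln(398)) ≈ 4.5234. The two agree to within a few percent, as expected.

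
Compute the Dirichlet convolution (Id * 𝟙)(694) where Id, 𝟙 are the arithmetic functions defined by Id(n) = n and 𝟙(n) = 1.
(Id * 𝟙)(694) = 1044

Divisors of 694: [1, 2, 347, 694]. For each d | 694:
  d = 1: Id(1) · 𝟙(694/1) = 1 · 1 = 1
  d = 2: Id(2) · 𝟙(694/2) = 2 · 1 = 2
  d = 347: Id(347) · 𝟙(694/347) = 347 · 1 = 347
  d = 694: Id(694) · 𝟙(694/694) = 694 · 1 = 694
Summing: (Id * 𝟙)(694) = 1 + 2 + 347 + 694 = 1044.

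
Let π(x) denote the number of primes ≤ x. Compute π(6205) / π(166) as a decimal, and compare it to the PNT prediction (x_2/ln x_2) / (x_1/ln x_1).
π(6205)/π(166) = 807/38 ≈ 21.2368;  PNT prediction ≈ 21.8804.

π(166) = 38 and π(6205) = 807, so π(6205)/π(166) ≈ 21.2368. The PNT-predicted ratio is (6205/ln(6205)) / (166/ln(166)) ≈ 21.8804. The two agree to within a few percent, as expected.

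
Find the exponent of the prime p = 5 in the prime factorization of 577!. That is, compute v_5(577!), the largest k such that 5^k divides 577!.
v_5(577!) = 142

Legendre's formula: v_p(n!) = Σ_{k ≥ 1} ⌊n / p^k⌋. For p = 5, n = 577, the terms are:
  ⌊577/5^1⌋ = ⌊577/5⌋ = 115
  ⌊577/5^2⌋ = ⌊577/25⌋ = 23
  ⌊577/5^3⌋ = ⌊577/125⌋ = 4
(the next term ⌊577/5^4⌋ = 0, terminating the sum). Summing: v_5(577!) = 115 + 23 + 4 = 142.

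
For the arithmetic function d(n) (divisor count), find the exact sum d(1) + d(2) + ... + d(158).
Σ_{n ≤ 158} d(n) = 826

Compute d(n) for each 1 ≤ n ≤ 158: d(1) = 1, d(2) = 2, d(3) = 2, d(4) = 3, d(5) = 2, d(6) = 4, d(7) = 2, d(8) = 4, d(9) = 3, d(10) = 4, d(11) = 2, d(12) = 6, d(13) = 2, d(14) = 4, d(15) = 4, d(16) = 5, d(17) = 2, d(18) = 6, d(19) = 2, d(20) = 6, d(21) = 4, d(22) = 4, d(23) = 2, d(24) = 8, d(25) = 3, d(26) = 4, d(27) = 4, d(28) = 6, d(29) = 2, d(30) = 8, d(31) = 2, d(32) = 6, d(33) = 4, d(34) = 4, d(35) = 4, d(36) = 9, d(37) = 2, d(38) = 4, d(39) = 4, d(40) = 8, d(41) = 2, d(42) = 8, d(43) = 2, d(44) = 6, d(45) = 6, d(46) = 4, d(47) = 2, d(48) = 10, d(49) = 3, d(50) = 6, d(51) = 4, d(52) = 6, d(53) = 2, d(54) = 8, d(55) = 4, d(56) = 8, d(57) = 4, d(58) = 4, d(59) = 2, d(60) = 12, d(61) = 2, d(62) = 4, d(63) = 6, d(64) = 7, d(65) = 4, d(66) = 8, d(67) = 2, d(68) = 6, d(69) = 4, d(70) = 8, d(71) = 2, d(72) = 12, d(73) = 2, d(74) = 4, d(75) = 6, d(76) = 6, d(77) = 4, d(78) = 8, d(79) = 2, d(80) = 10, d(81) = 5, d(82) = 4, d(83) = 2, d(84) = 12, d(85) = 4, d(86) = 4, d(87) = 4, d(88) = 8, d(89) = 2, d(90) = 12, d(91) = 4, d(92) = 6, d(93) = 4, d(94) = 4, d(95) = 4, d(96) = 12, d(97) = 2, d(98) = 6, d(99) = 6, d(100) = 9, d(101) = 2, d(102) = 8, d(103) = 2, d(104) = 8, d(105) = 8, d(106) = 4, d(107) = 2, d(108) = 12, d(109) = 2, d(110) = 8, d(111) = 4, d(112) = 10, d(113) = 2, d(114) = 8, d(115) = 4, d(116) = 6, d(117) = 6, d(118) = 4, d(119) = 4, d(120) = 16, d(121) = 3, d(122) = 4, d(123) = 4, d(124) = 6, d(125) = 4, d(126) = 12, d(127) = 2, d(128) = 8, d(129) = 4, d(130) = 8, d(131) = 2, d(132) = 12, d(133) = 4, d(134) = 4, d(135) = 8, d(136) = 8, d(137) = 2, d(138) = 8, d(139) = 2, d(140) = 12, d(141) = 4, d(142) = 4, d(143) = 4, d(144) = 15, d(145) = 4, d(146) = 4, d(147) = 6, d(148) = 6, d(149) = 2, d(150) = 12, d(151) = 2, d(152) = 8, d(153) = 6, d(154) = 8, d(155) = 4, d(156) = 12, d(157) = 2, d(158) = 4. Summing all 158 values: 826. (Dirichlet's divisor formula: Σ_{n ≤ x} d(n) = x ln(x) + (2γ − 1) x + O(√x). For x = 158, the asymptotic estimate is ≈ 824.29.)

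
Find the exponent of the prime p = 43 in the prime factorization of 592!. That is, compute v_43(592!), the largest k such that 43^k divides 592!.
v_43(592!) = 13

Legendre's formula: v_p(n!) = Σ_{k ≥ 1} ⌊n / p^k⌋. For p = 43, n = 592, the terms are:
  ⌊592/43^1⌋ = ⌊592/43⌋ = 13
(the next term ⌊592/43^2⌋ = 0, terminating the sum). Summing: v_43(592!) = 13 = 13.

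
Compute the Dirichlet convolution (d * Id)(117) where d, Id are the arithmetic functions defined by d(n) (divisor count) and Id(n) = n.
(d * Id)(117) = 270

Divisors of 117: [1, 3, 9, 13, 39, 117]. For each d | 117:
  d = 1: d(1) · Id(117/1) = 1 · 117 = 117
  d = 3: d(3) · Id(117/3) = 2 · 39 = 78
  d = 9: d(9) · Id(117/9) = 3 · 13 = 39
  d = 13: d(13) · Id(117/13) = 2 · 9 = 18
  d = 39: d(39) · Id(117/39) = 4 · 3 = 12
  d = 117: d(117) · Id(117/117) = 6 · 1 = 6
Summing: (d * Id)(117) = 117 + 78 + 39 + 18 + 12 + 6 = 270.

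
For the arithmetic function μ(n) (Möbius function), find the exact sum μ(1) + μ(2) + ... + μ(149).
Σ_{n ≤ 149} μ(n) = 0

Compute μ(n) for each 1 ≤ n ≤ 149: μ(1) = 1, μ(2) = -1, μ(3) = -1, μ(4) = 0, μ(5) = -1, μ(6) = 1, μ(7) = -1, μ(8) = 0, μ(9) = 0, μ(10) = 1, μ(11) = -1, μ(12) = 0, μ(13) = -1, μ(14) = 1, μ(15) = 1, μ(16) = 0, μ(17) = -1, μ(18) = 0, μ(19) = -1, μ(20) = 0, μ(21) = 1, μ(22) = 1, μ(23) = -1, μ(24) = 0, μ(25) = 0, μ(26) = 1, μ(27) = 0, μ(28) = 0, μ(29) = -1, μ(30) = -1, μ(31) = -1, μ(32) = 0, μ(33) = 1, μ(34) = 1, μ(35) = 1, μ(36) = 0, μ(37) = -1, μ(38) = 1, μ(39) = 1, μ(40) = 0, μ(41) = -1, μ(42) = -1, μ(43) = -1, μ(44) = 0, μ(45) = 0, μ(46) = 1, μ(47) = -1, μ(48) = 0, μ(49) = 0, μ(50) = 0, μ(51) = 1, μ(52) = 0, μ(53) = -1, μ(54) = 0, μ(55) = 1, μ(56) = 0, μ(57) = 1, μ(58) = 1, μ(59) = -1, μ(60) = 0, μ(61) = -1, μ(62) = 1, μ(63) = 0, μ(64) = 0, μ(65) = 1, μ(66) = -1, μ(67) = -1, μ(68) = 0, μ(69) = 1, μ(70) = -1, μ(71) = -1, μ(72) = 0, μ(73) = -1, μ(74) = 1, μ(75) = 0, μ(76) = 0, μ(77) = 1, μ(78) = -1, μ(79) = -1, μ(80) = 0, μ(81) = 0, μ(82) = 1, μ(83) = -1, μ(84) = 0, μ(85) = 1, μ(86) = 1, μ(87) = 1, μ(88) = 0, μ(89) = -1, μ(90) = 0, μ(91) = 1, μ(92) = 0, μ(93) = 1, μ(94) = 1, μ(95) = 1, μ(96) = 0, μ(97) = -1, μ(98) = 0, μ(99) = 0, μ(100) = 0, μ(101) = -1, μ(102) = -1, μ(103) = -1, μ(104) = 0, μ(105) = -1, μ(106) = 1, μ(107) = -1, μ(108) = 0, μ(109) = -1, μ(110) = -1, μ(111) = 1, μ(112) = 0, μ(113) = -1, μ(114) = -1, μ(115) = 1, μ(116) = 0, μ(117) = 0, μ(118) = 1, μ(119) = 1, μ(120) = 0, μ(121) = 0, μ(122) = 1, μ(123) = 1, μ(124) = 0, μ(125) = 0, μ(126) = 0, μ(127) = -1, μ(128) = 0, μ(129) = 1, μ(130) = -1, μ(131) = -1, μ(132) = 0, μ(133) = 1, μ(134) = 1, μ(135) = 0, μ(136) = 0, μ(137) = -1, μ(138) = -1, μ(139) = -1, μ(140) = 0, μ(141) = 1, μ(142) = 1, μ(143) = 1, μ(144) = 0, μ(145) = 1, μ(146) = 1, μ(147) = 0, μ(148) = 0, μ(149) = -1. Summing all 149 values: 0. (Mertens function M(x) = Σ_{n ≤ x} μ(n); on average M(x) should be small (PNT ⟺ M(x) = o(x)).)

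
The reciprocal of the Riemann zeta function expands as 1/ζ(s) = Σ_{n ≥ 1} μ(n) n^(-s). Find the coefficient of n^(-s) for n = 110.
μ(110) = -1

Factor n = 110 = 2 · 5 · 11. μ(n) = 0 if any exponent ≥ 2 (not squarefree); otherwise μ(n) = (−1)^{ω(n)} where ω(n) is the number of distinct prime factors. Applying: μ(110) = -1.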